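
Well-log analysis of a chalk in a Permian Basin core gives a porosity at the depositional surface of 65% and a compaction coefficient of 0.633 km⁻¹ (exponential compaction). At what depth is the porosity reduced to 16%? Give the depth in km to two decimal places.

Invert Athy's law: d = ln(n₀/n) / k
d = ln(0.65/0.16) / 0.633 = ln(4.062) / 0.633 = 1.4018 / 0.633 = 2.215 km

2.21 km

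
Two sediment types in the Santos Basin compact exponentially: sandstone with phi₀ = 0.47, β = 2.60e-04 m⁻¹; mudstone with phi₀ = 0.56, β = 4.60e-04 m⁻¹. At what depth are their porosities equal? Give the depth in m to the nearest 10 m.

Working in km (1 km = 1000 m; β in km⁻¹ = β in m⁻¹ × 1000):
Set phi₀ₐ e^(−βₐz) = phi₀ᵦ e^(−βᵦz) ⇒ ln(phi₀ₐ/phi₀ᵦ) = (βₐ − βᵦ)·z
z = ln(0.47/0.56) / (0.26 − 0.46) = -0.1752 / -0.2 = 0.876 km

880 m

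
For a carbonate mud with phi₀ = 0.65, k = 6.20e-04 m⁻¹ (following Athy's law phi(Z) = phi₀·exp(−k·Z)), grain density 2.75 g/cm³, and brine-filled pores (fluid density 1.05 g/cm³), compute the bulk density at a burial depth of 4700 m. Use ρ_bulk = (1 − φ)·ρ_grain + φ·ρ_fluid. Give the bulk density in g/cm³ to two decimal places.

2.69 g/cm³

Working in km (1 km = 1000 m; k in km⁻¹ = k in m⁻¹ × 1000):
Porosity at depth: phi = 0.65·exp(−0.62×4.7) = 0.65×0.0543 = 0.0353
Bulk density: ρ_b = (1−phi)ρ_g + phi·ρ_f = 0.9647×2.75 + 0.0353×1.05
       = 2.653 + 0.037 = 2.690 g/cm³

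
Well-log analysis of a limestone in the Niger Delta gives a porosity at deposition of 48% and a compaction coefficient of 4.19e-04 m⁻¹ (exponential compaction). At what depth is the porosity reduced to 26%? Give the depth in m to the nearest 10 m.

1460 m

Working in km (1 km = 1000 m; c in km⁻¹ = c in m⁻¹ × 1000):
Invert Athy's law: Z = ln(phi₀/phi) / c
Z = ln(0.48/0.26) / 0.419 = ln(1.846) / 0.419 = 0.6131 / 0.419 = 1.463 km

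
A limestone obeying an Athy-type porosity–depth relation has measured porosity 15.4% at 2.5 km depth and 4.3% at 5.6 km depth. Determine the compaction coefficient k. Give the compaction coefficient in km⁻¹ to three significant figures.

0.412 km⁻¹

Athy: phi(z) = phi₀ e^(−kz) ⇒ phi₁/phi₂ = e^{k(z₂−z₁)} ⇒ k = ln(phi₁/phi₂)/(z₂−z₁)
k = ln(0.154/0.043) / (5.6 − 2.5) = ln(3.581) / 3.1 = 1.2758 / 3.1 = 0.4115 km⁻¹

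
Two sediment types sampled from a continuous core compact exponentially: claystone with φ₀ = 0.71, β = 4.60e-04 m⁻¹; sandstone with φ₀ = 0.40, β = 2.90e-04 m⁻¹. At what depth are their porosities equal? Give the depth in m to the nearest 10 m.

Working in km (1 km = 1000 m; β in km⁻¹ = β in m⁻¹ × 1000):
Set φ₀ₐ e^(−βₐz) = φ₀ᵦ e^(−βᵦz) ⇒ ln(φ₀ₐ/φ₀ᵦ) = (βₐ − βᵦ)·z
z = ln(0.71/0.4) / (0.46 − 0.29) = 0.5738 / 0.17 = 3.375 km

3380 m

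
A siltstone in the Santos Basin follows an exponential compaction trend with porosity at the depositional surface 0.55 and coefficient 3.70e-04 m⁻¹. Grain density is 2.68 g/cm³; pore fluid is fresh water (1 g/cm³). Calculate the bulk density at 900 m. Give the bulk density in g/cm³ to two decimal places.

Working in km (1 km = 1000 m; k in km⁻¹ = k in m⁻¹ × 1000):
Porosity at depth: φ = 0.55·exp(−0.37×0.9) = 0.55×0.7168 = 0.3942
Bulk density: ρ_b = (1−φ)ρ_g + φ·ρ_f = 0.6058×2.68 + 0.3942×1
       = 1.623 + 0.394 = 2.018 g/cm³

2.02 g/cm³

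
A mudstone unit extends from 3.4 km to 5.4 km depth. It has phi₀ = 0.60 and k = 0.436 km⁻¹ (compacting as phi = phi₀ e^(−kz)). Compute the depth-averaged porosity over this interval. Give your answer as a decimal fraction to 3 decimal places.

⟨phi⟩ = (1/(z₂−z₁)) ∫ phi₀ e^(−kz) dz = phi₀·(e^(−k·z₁) − e^(−k·z₂)) / (k·(z₂−z₁))
e^(−0.436×3.4) = 0.2271; e^(−0.436×5.4) = 0.0950
⟨phi⟩ = 0.6 × (0.2271 − 0.0950) / (0.436 × 2) = 0.6 × 0.1515 = 0.0909

0.091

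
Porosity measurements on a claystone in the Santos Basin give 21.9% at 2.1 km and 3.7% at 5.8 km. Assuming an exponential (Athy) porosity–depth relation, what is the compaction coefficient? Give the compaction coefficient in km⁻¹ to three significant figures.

0.481 km⁻¹

Athy: phi(d) = phi₀ e^(−kd) ⇒ phi₁/phi₂ = e^{k(d₂−d₁)} ⇒ k = ln(phi₁/phi₂)/(d₂−d₁)
k = ln(0.219/0.037) / (5.8 − 2.1) = ln(5.919) / 3.7 = 1.7782 / 3.7 = 0.4806 km⁻¹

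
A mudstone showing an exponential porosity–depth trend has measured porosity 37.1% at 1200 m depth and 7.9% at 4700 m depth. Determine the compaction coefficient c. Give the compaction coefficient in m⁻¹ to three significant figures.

0.000442 m⁻¹

Working in km (1 km = 1000 m; c in km⁻¹ = c in m⁻¹ × 1000):
Athy: n(z) = n₀ e^(−cz) ⇒ n₁/n₂ = e^{c(z₂−z₁)} ⇒ c = ln(n₁/n₂)/(z₂−z₁)
c = ln(0.371/0.079) / (4.7 − 1.2) = ln(4.696) / 3.5 = 1.5468 / 3.5 = 0.4419 km⁻¹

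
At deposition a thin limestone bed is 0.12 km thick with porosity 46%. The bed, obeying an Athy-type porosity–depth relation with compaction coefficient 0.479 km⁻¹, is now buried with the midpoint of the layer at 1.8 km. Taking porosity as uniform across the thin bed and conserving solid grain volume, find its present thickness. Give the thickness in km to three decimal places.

0.080 km

Porosity at 1.8 km: n = 0.46·exp(−0.479×1.8) = 0.1942
Solid-volume conservation: h(1−n) = h₀(1−n₀) ⇒ h = h₀·(1−n₀)/(1−n)
h = 0.12 × (1 − 0.46)/(1 − 0.1942) = 0.12 × 0.6702 = 0.0804 km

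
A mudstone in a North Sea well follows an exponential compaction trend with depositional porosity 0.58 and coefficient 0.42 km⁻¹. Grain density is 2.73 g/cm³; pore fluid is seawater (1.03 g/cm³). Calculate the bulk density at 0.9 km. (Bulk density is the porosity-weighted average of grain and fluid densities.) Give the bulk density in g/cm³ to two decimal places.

2.05 g/cm³

Porosity at depth: n = 0.58·exp(−0.42×0.9) = 0.58×0.6852 = 0.3974
Bulk density: ρ_b = (1−n)ρ_g + n·ρ_f = 0.6026×2.73 + 0.3974×1.03
       = 1.645 + 0.409 = 2.054 g/cm³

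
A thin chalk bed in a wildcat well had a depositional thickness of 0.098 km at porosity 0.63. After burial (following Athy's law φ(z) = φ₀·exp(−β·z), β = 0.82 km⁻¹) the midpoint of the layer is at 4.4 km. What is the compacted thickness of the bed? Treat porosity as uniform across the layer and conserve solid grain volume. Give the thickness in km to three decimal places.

Porosity at 4.4 km: φ = 0.63·exp(−0.82×4.4) = 0.0171
Solid-volume conservation: h(1−φ) = h₀(1−φ₀) ⇒ h = h₀·(1−φ₀)/(1−φ)
h = 0.098 × (1 − 0.63)/(1 − 0.0171) = 0.098 × 0.3764 = 0.0369 km

0.037 km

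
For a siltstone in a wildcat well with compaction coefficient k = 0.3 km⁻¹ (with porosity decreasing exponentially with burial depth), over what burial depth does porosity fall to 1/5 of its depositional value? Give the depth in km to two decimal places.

φ/φ₀ = 1/5 ⇒ exp(−k·Z) = 1/5 ⇒ Z = ln(5) / k
Z = 1.6094 / 0.3 = 5.365 km

5.36 km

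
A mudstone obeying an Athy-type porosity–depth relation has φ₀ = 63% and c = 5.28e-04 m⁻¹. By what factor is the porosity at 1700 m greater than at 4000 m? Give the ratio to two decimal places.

Working in km (1 km = 1000 m; c in km⁻¹ = c in m⁻¹ × 1000):
φ(Z₁)/φ(Z₂) = e^(−c·Z₁)/e^(−c·Z₂) = e^{c(Z₂−Z₁)}
= exp(0.528 × 2.3) = exp(1.214) = 3.3683

3.37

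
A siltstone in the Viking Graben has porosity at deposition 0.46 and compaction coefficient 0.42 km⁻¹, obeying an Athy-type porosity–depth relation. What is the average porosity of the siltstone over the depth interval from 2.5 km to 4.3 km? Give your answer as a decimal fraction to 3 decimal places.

⟨n⟩ = (1/(d₂−d₁)) ∫ n₀ e^(−cd) dd = n₀·(e^(−c·d₁) − e^(−c·d₂)) / (c·(d₂−d₁))
e^(−0.42×2.5) = 0.3499; e^(−0.42×4.3) = 0.1643
⟨n⟩ = 0.46 × (0.3499 − 0.1643) / (0.42 × 1.8) = 0.46 × 0.2455 = 0.1129

0.113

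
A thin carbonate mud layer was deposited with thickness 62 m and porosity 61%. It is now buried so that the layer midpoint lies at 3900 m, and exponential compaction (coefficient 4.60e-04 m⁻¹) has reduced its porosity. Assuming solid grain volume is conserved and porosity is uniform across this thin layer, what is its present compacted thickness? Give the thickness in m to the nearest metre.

27 m

Working in km (1 km = 1000 m; c in km⁻¹ = c in m⁻¹ × 1000):
Porosity at 3.9 km: n = 0.61·exp(−0.46×3.9) = 0.1014
Solid-volume conservation: h(1−n) = h₀(1−n₀) ⇒ h = h₀·(1−n₀)/(1−n)
h = 0.062 × (1 − 0.61)/(1 − 0.1014) = 0.062 × 0.4340 = 0.0269 km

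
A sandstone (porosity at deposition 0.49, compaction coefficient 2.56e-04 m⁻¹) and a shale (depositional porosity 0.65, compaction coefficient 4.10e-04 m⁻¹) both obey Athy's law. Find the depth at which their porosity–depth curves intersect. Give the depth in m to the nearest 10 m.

Working in km (1 km = 1000 m; c in km⁻¹ = c in m⁻¹ × 1000):
Set φ₀ₐ e^(−cₐz) = φ₀ᵦ e^(−cᵦz) ⇒ ln(φ₀ₐ/φ₀ᵦ) = (cₐ − cᵦ)·z
z = ln(0.49/0.65) / (0.256 − 0.41) = -0.2826 / -0.154 = 1.835 km

1830 m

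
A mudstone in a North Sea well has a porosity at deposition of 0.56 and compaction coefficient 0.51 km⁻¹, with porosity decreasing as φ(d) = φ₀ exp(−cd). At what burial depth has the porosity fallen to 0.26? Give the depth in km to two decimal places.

Invert Athy's law: d = ln(φ₀/φ) / c
d = ln(0.56/0.26) / 0.51 = ln(2.154) / 0.51 = 0.7673 / 0.51 = 1.504 km

1.50 km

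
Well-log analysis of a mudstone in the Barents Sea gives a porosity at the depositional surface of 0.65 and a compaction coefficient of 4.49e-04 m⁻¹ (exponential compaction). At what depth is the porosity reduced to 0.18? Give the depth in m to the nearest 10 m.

2860 m

Working in km (1 km = 1000 m; k in km⁻¹ = k in m⁻¹ × 1000):
Invert Athy's law: d = ln(phi₀/phi) / k
d = ln(0.65/0.18) / 0.449 = ln(3.611) / 0.449 = 1.2840 / 0.449 = 2.860 km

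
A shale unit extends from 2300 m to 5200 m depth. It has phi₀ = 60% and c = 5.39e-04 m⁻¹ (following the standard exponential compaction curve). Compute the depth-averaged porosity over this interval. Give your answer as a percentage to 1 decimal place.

8.8%

Working in km (1 km = 1000 m; c in km⁻¹ = c in m⁻¹ × 1000):
⟨phi⟩ = (1/(d₂−d₁)) ∫ phi₀ e^(−cd) dd = phi₀·(e^(−c·d₁) − e^(−c·d₂)) / (c·(d₂−d₁))
e^(−0.539×2.3) = 0.2895; e^(−0.539×5.2) = 0.0606
⟨phi⟩ = 0.6 × (0.2895 − 0.0606) / (0.539 × 2.9) = 0.6 × 0.1464 = 0.0878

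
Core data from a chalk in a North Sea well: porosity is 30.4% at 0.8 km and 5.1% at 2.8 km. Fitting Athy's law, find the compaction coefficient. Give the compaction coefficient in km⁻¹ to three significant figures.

0.893 km⁻¹

Athy: φ(Z) = φ₀ e^(−cZ) ⇒ φ₁/φ₂ = e^{c(Z₂−Z₁)} ⇒ c = ln(φ₁/φ₂)/(Z₂−Z₁)
c = ln(0.304/0.051) / (2.8 − 0.8) = ln(5.961) / 2 = 1.7852 / 2 = 0.8926 km⁻¹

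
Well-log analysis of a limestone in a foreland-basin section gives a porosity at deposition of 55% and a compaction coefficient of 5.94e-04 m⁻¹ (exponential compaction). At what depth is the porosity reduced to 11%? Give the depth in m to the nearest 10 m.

Working in km (1 km = 1000 m; k in km⁻¹ = k in m⁻¹ × 1000):
Invert Athy's law: Z = ln(n₀/n) / k
Z = ln(0.55/0.11) / 0.594 = ln(5) / 0.594 = 1.6094 / 0.594 = 2.709 km

2710 m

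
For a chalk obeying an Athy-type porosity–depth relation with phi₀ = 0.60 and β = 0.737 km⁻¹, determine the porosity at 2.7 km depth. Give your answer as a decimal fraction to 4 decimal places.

phi = phi₀·exp(−β·Z) = 0.6 × exp(−0.737 × 2.7) = 0.6 × exp(−1.99)
  = 0.6 × 0.1367 = 0.0820

0.0820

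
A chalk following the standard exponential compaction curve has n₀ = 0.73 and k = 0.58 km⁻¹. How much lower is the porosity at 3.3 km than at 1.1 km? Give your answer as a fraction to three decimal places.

n(1.1) = 0.73·e^(−0.58×1.1) = 0.3857
n(3.3) = 0.73·e^(−0.58×3.3) = 0.1077
Δn = 0.3857 − 0.1077 = 0.2780

0.278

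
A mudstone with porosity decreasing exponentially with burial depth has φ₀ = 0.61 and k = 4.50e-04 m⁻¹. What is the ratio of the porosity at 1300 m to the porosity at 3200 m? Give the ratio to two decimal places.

Working in km (1 km = 1000 m; k in km⁻¹ = k in m⁻¹ × 1000):
φ(Z₁)/φ(Z₂) = e^(−k·Z₁)/e^(−k·Z₂) = e^{k(Z₂−Z₁)}
= exp(0.45 × 1.9) = exp(0.855) = 2.3514

2.35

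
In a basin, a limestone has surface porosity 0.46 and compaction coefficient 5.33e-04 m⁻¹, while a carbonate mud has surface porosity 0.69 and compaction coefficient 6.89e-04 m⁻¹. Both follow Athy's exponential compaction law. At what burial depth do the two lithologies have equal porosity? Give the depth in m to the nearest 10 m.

Working in km (1 km = 1000 m; β in km⁻¹ = β in m⁻¹ × 1000):
Set n₀ₐ e^(−βₐz) = n₀ᵦ e^(−βᵦz) ⇒ ln(n₀ₐ/n₀ᵦ) = (βₐ − βᵦ)·z
z = ln(0.46/0.69) / (0.533 − 0.689) = -0.4055 / -0.156 = 2.599 km

2600 m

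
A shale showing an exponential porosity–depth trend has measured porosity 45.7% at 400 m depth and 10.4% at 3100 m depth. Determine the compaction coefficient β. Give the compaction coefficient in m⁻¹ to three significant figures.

0.000548 m⁻¹

Working in km (1 km = 1000 m; β in km⁻¹ = β in m⁻¹ × 1000):
Athy: phi(d) = phi₀ e^(−βd) ⇒ phi₁/phi₂ = e^{β(d₂−d₁)} ⇒ β = ln(phi₁/phi₂)/(d₂−d₁)
β = ln(0.457/0.104) / (3.1 − 0.4) = ln(4.394) / 2.7 = 1.4803 / 2.7 = 0.5483 km⁻¹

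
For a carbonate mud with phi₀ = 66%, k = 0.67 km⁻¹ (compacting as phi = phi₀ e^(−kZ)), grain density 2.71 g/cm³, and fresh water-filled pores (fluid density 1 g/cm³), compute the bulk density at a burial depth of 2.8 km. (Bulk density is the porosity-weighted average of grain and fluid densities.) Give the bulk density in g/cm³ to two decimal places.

Porosity at depth: phi = 0.66·exp(−0.67×2.8) = 0.66×0.1532 = 0.1011
Bulk density: ρ_b = (1−phi)ρ_g + phi·ρ_f = 0.8989×2.71 + 0.1011×1
       = 2.436 + 0.101 = 2.537 g/cm³

2.54 g/cm³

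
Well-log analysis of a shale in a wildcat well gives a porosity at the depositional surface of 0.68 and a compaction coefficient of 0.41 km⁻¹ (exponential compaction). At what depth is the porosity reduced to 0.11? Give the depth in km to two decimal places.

4.44 km

Invert Athy's law: d = ln(n₀/n) / β
d = ln(0.68/0.11) / 0.41 = ln(6.182) / 0.41 = 1.8216 / 0.41 = 4.443 km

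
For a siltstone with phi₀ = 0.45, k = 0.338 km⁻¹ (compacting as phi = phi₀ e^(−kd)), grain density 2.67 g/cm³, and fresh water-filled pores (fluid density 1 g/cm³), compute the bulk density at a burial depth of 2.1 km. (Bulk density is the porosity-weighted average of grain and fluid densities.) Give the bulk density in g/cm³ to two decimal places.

2.30 g/cm³

Porosity at depth: phi = 0.45·exp(−0.338×2.1) = 0.45×0.4917 = 0.2213
Bulk density: ρ_b = (1−phi)ρ_g + phi·ρ_f = 0.7787×2.67 + 0.2213×1
       = 2.079 + 0.221 = 2.300 g/cm³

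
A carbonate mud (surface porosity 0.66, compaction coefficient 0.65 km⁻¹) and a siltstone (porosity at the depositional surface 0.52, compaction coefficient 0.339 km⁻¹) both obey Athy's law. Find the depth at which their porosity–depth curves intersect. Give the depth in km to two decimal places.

0.77 km

Set φ₀ₐ e^(−cₐd) = φ₀ᵦ e^(−cᵦd) ⇒ ln(φ₀ₐ/φ₀ᵦ) = (cₐ − cᵦ)·d
d = ln(0.66/0.52) / (0.65 − 0.339) = 0.2384 / 0.311 = 0.767 km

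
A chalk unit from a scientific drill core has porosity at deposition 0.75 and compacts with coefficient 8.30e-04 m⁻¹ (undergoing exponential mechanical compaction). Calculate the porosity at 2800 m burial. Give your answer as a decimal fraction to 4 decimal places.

Working in km (1 km = 1000 m; c in km⁻¹ = c in m⁻¹ × 1000):
n = n₀·exp(−c·z) = 0.75 × exp(−0.83 × 2.8) = 0.75 × exp(−2.324)
  = 0.75 × 0.0979 = 0.0734

0.0734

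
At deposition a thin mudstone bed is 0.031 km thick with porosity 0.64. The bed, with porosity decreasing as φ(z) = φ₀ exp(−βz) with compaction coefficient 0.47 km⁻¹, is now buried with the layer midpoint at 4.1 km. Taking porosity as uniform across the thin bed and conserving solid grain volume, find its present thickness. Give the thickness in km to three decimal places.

Porosity at 4.1 km: φ = 0.64·exp(−0.47×4.1) = 0.0932
Solid-volume conservation: h(1−φ) = h₀(1−φ₀) ⇒ h = h₀·(1−φ₀)/(1−φ)
h = 0.031 × (1 − 0.64)/(1 − 0.0932) = 0.031 × 0.3970 = 0.0123 km

0.012 km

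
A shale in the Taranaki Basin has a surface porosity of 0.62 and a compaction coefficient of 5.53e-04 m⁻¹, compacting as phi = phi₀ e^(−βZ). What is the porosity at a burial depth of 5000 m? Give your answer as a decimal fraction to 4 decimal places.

0.0390

Working in km (1 km = 1000 m; β in km⁻¹ = β in m⁻¹ × 1000):
phi = phi₀·exp(−β·Z) = 0.62 × exp(−0.553 × 5) = 0.62 × exp(−2.765)
  = 0.62 × 0.0630 = 0.0390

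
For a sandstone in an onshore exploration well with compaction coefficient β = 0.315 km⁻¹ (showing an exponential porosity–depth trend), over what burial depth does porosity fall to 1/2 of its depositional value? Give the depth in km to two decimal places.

2.20 km

phi/phi₀ = 1/2 ⇒ exp(−β·Z) = 1/2 ⇒ Z = ln(2) / β
Z = 0.6931 / 0.315 = 2.200 km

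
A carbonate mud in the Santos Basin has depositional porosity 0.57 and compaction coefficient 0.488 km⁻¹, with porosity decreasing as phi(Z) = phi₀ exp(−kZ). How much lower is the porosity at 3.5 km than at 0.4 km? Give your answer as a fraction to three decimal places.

0.366

phi(0.4) = 0.57·e^(−0.488×0.4) = 0.4689
phi(3.5) = 0.57·e^(−0.488×3.5) = 0.1033
Δphi = 0.4689 − 0.1033 = 0.3656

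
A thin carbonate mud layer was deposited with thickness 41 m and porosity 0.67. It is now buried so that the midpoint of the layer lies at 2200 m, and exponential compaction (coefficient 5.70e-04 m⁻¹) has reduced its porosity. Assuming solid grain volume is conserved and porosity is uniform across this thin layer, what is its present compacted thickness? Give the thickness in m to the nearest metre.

Working in km (1 km = 1000 m; c in km⁻¹ = c in m⁻¹ × 1000):
Porosity at 2.2 km: n = 0.67·exp(−0.57×2.2) = 0.1912
Solid-volume conservation: h(1−n) = h₀(1−n₀) ⇒ h = h₀·(1−n₀)/(1−n)
h = 0.041 × (1 − 0.67)/(1 − 0.1912) = 0.041 × 0.4080 = 0.0167 km

17 m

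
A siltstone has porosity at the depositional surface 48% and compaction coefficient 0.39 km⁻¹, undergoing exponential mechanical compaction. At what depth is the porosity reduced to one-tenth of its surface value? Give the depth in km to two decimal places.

phi/phi₀ = 1/10 ⇒ exp(−β·z) = 1/10 ⇒ z = ln(10) / β
z = 2.3026 / 0.39 = 5.904 km

5.90 km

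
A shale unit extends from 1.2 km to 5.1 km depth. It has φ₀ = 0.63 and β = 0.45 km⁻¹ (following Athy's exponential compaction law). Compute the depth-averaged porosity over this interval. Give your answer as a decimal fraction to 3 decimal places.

0.173

⟨φ⟩ = (1/(Z₂−Z₁)) ∫ φ₀ e^(−βZ) dZ = φ₀·(e^(−β·Z₁) − e^(−β·Z₂)) / (β·(Z₂−Z₁))
e^(−0.45×1.2) = 0.5827; e^(−0.45×5.1) = 0.1008
⟨φ⟩ = 0.63 × (0.5827 − 0.1008) / (0.45 × 3.9) = 0.63 × 0.2746 = 0.1730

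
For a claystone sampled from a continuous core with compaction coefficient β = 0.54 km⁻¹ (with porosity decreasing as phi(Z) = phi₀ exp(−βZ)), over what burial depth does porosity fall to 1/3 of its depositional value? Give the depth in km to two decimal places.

phi/phi₀ = 1/3 ⇒ exp(−β·Z) = 1/3 ⇒ Z = ln(3) / β
Z = 1.0986 / 0.54 = 2.034 km

2.03 km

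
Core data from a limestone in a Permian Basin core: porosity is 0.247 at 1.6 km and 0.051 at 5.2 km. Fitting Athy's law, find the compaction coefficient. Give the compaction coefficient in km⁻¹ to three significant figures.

0.438 km⁻¹

Athy: φ(Z) = φ₀ e^(−kZ) ⇒ φ₁/φ₂ = e^{k(Z₂−Z₁)} ⇒ k = ln(φ₁/φ₂)/(Z₂−Z₁)
k = ln(0.247/0.051) / (5.2 − 1.6) = ln(4.843) / 3.6 = 1.5776 / 3.6 = 0.4382 km⁻¹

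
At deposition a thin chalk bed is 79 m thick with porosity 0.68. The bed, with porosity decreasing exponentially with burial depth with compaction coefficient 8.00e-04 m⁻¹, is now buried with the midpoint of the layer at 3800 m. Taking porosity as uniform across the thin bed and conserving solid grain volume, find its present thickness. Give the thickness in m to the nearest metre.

26 m

Working in km (1 km = 1000 m; c in km⁻¹ = c in m⁻¹ × 1000):
Porosity at 3.8 km: φ = 0.68·exp(−0.8×3.8) = 0.0325
Solid-volume conservation: h(1−φ) = h₀(1−φ₀) ⇒ h = h₀·(1−φ₀)/(1−φ)
h = 0.079 × (1 − 0.68)/(1 − 0.0325) = 0.079 × 0.3308 = 0.0261 km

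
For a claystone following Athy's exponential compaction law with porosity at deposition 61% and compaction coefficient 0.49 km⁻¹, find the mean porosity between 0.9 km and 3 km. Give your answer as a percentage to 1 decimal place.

24.5%

⟨φ⟩ = (1/(d₂−d₁)) ∫ φ₀ e^(−cd) dd = φ₀·(e^(−c·d₁) − e^(−c·d₂)) / (c·(d₂−d₁))
e^(−0.49×0.9) = 0.6434; e^(−0.49×3) = 0.2299
⟨φ⟩ = 0.61 × (0.6434 − 0.2299) / (0.49 × 2.1) = 0.61 × 0.4018 = 0.2451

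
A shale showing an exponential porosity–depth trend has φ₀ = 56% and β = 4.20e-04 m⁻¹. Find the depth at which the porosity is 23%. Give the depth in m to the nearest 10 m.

Working in km (1 km = 1000 m; β in km⁻¹ = β in m⁻¹ × 1000):
Invert Athy's law: d = ln(φ₀/φ) / β
d = ln(0.56/0.23) / 0.42 = ln(2.435) / 0.42 = 0.8899 / 0.42 = 2.119 km

2120 m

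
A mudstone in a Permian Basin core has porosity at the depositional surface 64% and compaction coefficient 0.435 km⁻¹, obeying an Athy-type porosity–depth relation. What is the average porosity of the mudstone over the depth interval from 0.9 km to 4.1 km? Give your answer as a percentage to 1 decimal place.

⟨φ⟩ = (1/(z₂−z₁)) ∫ φ₀ e^(−βz) dz = φ₀·(e^(−β·z₁) − e^(−β·z₂)) / (β·(z₂−z₁))
e^(−0.435×0.9) = 0.6760; e^(−0.435×4.1) = 0.1680
⟨φ⟩ = 0.64 × (0.6760 − 0.1680) / (0.435 × 3.2) = 0.64 × 0.3649 = 0.2336

23.4%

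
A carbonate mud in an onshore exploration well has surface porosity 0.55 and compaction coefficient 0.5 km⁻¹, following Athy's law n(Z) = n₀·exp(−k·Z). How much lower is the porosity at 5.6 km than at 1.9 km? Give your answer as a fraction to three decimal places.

n(1.9) = 0.55·e^(−0.5×1.9) = 0.2127
n(5.6) = 0.55·e^(−0.5×5.6) = 0.0334
Δn = 0.2127 − 0.0334 = 0.1793

0.179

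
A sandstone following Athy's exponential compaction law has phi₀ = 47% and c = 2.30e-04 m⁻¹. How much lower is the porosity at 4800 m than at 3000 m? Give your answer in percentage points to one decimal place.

Working in km (1 km = 1000 m; c in km⁻¹ = c in m⁻¹ × 1000):
phi(3) = 0.47·e^(−0.23×3) = 0.2357
phi(4.8) = 0.47·e^(−0.23×4.8) = 0.1558
Δphi = 0.2357 − 0.1558 = 0.0799

8.0 percentage points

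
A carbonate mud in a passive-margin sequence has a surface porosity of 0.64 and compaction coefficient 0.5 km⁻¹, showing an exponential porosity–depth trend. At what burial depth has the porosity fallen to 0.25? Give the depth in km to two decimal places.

1.88 km

Invert Athy's law: Z = ln(φ₀/φ) / β
Z = ln(0.64/0.25) / 0.5 = ln(2.56) / 0.5 = 0.9400 / 0.5 = 1.880 km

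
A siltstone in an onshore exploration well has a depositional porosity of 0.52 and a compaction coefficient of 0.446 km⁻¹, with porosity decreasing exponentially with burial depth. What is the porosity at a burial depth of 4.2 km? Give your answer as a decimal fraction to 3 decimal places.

0.080

n = n₀·exp(−β·z) = 0.52 × exp(−0.446 × 4.2) = 0.52 × exp(−1.873)
  = 0.52 × 0.1536 = 0.0799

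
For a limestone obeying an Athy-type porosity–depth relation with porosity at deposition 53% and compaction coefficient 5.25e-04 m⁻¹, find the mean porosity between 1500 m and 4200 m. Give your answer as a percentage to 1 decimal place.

Working in km (1 km = 1000 m; c in km⁻¹ = c in m⁻¹ × 1000):
⟨phi⟩ = (1/(d₂−d₁)) ∫ phi₀ e^(−cd) dd = phi₀·(e^(−c·d₁) − e^(−c·d₂)) / (c·(d₂−d₁))
e^(−0.525×1.5) = 0.4550; e^(−0.525×4.2) = 0.1103
⟨phi⟩ = 0.53 × (0.4550 − 0.1103) / (0.525 × 2.7) = 0.53 × 0.2432 = 0.1289

12.9%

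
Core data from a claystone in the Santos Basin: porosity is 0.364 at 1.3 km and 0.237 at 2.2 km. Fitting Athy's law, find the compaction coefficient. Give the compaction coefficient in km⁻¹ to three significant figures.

0.477 km⁻¹

Athy: phi(z) = phi₀ e^(−cz) ⇒ phi₁/phi₂ = e^{c(z₂−z₁)} ⇒ c = ln(phi₁/phi₂)/(z₂−z₁)
c = ln(0.364/0.237) / (2.2 − 1.3) = ln(1.536) / 0.9 = 0.4291 / 0.9 = 0.4768 km⁻¹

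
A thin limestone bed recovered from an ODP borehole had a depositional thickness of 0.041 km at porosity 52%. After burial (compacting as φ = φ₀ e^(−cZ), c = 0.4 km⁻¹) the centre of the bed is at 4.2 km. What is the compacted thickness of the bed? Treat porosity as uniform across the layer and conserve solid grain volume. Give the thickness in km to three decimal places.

Porosity at 4.2 km: φ = 0.52·exp(−0.4×4.2) = 0.0969
Solid-volume conservation: h(1−φ) = h₀(1−φ₀) ⇒ h = h₀·(1−φ₀)/(1−φ)
h = 0.041 × (1 − 0.52)/(1 − 0.0969) = 0.041 × 0.5315 = 0.0218 km

0.022 km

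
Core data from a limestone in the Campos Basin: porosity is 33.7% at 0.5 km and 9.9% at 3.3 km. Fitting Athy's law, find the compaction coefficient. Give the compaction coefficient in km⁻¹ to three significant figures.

Athy: n(d) = n₀ e^(−cd) ⇒ n₁/n₂ = e^{c(d₂−d₁)} ⇒ c = ln(n₁/n₂)/(d₂−d₁)
c = ln(0.337/0.099) / (3.3 − 0.5) = ln(3.404) / 2.8 = 1.2250 / 2.8 = 0.4375 km⁻¹

0.437 km⁻¹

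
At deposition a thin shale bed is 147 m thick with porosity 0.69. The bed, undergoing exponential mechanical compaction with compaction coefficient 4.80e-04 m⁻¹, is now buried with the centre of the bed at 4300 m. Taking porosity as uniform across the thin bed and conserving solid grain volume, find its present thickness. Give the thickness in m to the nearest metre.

50 m

Working in km (1 km = 1000 m; c in km⁻¹ = c in m⁻¹ × 1000):
Porosity at 4.3 km: n = 0.69·exp(−0.48×4.3) = 0.0876
Solid-volume conservation: h(1−n) = h₀(1−n₀) ⇒ h = h₀·(1−n₀)/(1−n)
h = 0.147 × (1 − 0.69)/(1 − 0.0876) = 0.147 × 0.3398 = 0.0499 km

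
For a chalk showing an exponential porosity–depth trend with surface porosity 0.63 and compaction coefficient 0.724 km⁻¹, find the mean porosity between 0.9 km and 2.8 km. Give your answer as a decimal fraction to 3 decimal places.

⟨n⟩ = (1/(z₂−z₁)) ∫ n₀ e^(−βz) dz = n₀·(e^(−β·z₁) − e^(−β·z₂)) / (β·(z₂−z₁))
e^(−0.724×0.9) = 0.5212; e^(−0.724×2.8) = 0.1317
⟨n⟩ = 0.63 × (0.5212 − 0.1317) / (0.724 × 1.9) = 0.63 × 0.2832 = 0.1784

0.178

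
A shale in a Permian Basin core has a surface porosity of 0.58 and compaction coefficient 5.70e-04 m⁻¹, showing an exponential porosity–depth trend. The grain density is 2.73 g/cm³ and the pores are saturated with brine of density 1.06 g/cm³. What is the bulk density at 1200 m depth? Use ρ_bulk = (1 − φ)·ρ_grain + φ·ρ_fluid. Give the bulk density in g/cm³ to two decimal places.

2.24 g/cm³

Working in km (1 km = 1000 m; k in km⁻¹ = k in m⁻¹ × 1000):
Porosity at depth: φ = 0.58·exp(−0.57×1.2) = 0.58×0.5046 = 0.2927
Bulk density: ρ_b = (1−φ)ρ_g + φ·ρ_f = 0.7073×2.73 + 0.2927×1.06
       = 1.931 + 0.310 = 2.241 g/cm³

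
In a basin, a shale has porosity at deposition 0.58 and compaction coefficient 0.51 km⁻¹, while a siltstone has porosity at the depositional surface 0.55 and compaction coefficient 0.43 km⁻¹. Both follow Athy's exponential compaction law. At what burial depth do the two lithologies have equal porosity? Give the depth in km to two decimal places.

0.66 km

Set φ₀ₐ e^(−βₐz) = φ₀ᵦ e^(−βᵦz) ⇒ ln(φ₀ₐ/φ₀ᵦ) = (βₐ − βᵦ)·z
z = ln(0.58/0.55) / (0.51 − 0.43) = 0.0531 / 0.08 = 0.664 km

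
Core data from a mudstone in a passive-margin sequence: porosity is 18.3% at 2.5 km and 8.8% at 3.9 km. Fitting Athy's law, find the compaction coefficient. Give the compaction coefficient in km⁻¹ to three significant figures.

0.523 km⁻¹

Athy: phi(d) = phi₀ e^(−kd) ⇒ phi₁/phi₂ = e^{k(d₂−d₁)} ⇒ k = ln(phi₁/phi₂)/(d₂−d₁)
k = ln(0.183/0.088) / (3.9 − 2.5) = ln(2.08) / 1.4 = 0.7321 / 1.4 = 0.523 km⁻¹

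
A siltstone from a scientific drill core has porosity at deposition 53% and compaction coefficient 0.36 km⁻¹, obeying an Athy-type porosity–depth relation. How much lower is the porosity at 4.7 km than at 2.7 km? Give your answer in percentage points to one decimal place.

10.3 percentage points

φ(2.7) = 0.53·e^(−0.36×2.7) = 0.2005
φ(4.7) = 0.53·e^(−0.36×4.7) = 0.0976
Δφ = 0.2005 − 0.0976 = 0.1029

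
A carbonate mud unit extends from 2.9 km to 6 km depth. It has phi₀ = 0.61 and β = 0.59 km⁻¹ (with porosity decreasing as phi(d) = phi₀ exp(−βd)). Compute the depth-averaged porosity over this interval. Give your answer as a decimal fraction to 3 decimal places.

0.051

⟨phi⟩ = (1/(d₂−d₁)) ∫ phi₀ e^(−βd) dd = phi₀·(e^(−β·d₁) − e^(−β·d₂)) / (β·(d₂−d₁))
e^(−0.59×2.9) = 0.1807; e^(−0.59×6) = 0.0290
⟨phi⟩ = 0.61 × (0.1807 − 0.0290) / (0.59 × 3.1) = 0.61 × 0.0829 = 0.0506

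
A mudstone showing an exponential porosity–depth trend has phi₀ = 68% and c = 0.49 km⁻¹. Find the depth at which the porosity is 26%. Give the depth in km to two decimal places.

Invert Athy's law: Z = ln(phi₀/phi) / c
Z = ln(0.68/0.26) / 0.49 = ln(2.615) / 0.49 = 0.9614 / 0.49 = 1.962 km

1.96 km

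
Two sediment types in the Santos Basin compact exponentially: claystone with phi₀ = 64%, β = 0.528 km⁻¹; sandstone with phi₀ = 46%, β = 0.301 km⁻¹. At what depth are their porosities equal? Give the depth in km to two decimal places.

Set phi₀ₐ e^(−βₐd) = phi₀ᵦ e^(−βᵦd) ⇒ ln(phi₀ₐ/phi₀ᵦ) = (βₐ − βᵦ)·d
d = ln(0.64/0.46) / (0.528 − 0.301) = 0.3302 / 0.227 = 1.455 km

1.45 km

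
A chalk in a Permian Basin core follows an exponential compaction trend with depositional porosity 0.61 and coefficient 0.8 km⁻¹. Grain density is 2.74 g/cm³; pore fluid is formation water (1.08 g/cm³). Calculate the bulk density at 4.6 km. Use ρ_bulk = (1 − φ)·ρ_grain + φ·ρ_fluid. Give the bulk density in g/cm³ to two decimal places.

2.71 g/cm³

Porosity at depth: φ = 0.61·exp(−0.8×4.6) = 0.61×0.0252 = 0.0154
Bulk density: ρ_b = (1−φ)ρ_g + φ·ρ_f = 0.9846×2.74 + 0.0154×1.08
       = 2.698 + 0.017 = 2.714 g/cm³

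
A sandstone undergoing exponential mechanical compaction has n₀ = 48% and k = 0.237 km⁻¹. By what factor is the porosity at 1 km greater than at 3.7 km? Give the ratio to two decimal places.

1.90

n(z₁)/n(z₂) = e^(−k·z₁)/e^(−k·z₂) = e^{k(z₂−z₁)}
= exp(0.237 × 2.7) = exp(0.6399) = 1.8963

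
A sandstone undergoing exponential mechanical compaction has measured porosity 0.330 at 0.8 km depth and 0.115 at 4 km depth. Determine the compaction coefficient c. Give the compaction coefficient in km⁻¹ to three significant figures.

0.329 km⁻¹

Athy: phi(Z) = phi₀ e^(−cZ) ⇒ phi₁/phi₂ = e^{c(Z₂−Z₁)} ⇒ c = ln(phi₁/phi₂)/(Z₂−Z₁)
c = ln(0.33/0.115) / (4 − 0.8) = ln(2.87) / 3.2 = 1.0542 / 3.2 = 0.3294 km⁻¹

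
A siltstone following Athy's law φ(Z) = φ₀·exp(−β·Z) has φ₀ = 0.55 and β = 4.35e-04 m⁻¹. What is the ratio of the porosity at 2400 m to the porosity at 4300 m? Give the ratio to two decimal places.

2.29

Working in km (1 km = 1000 m; β in km⁻¹ = β in m⁻¹ × 1000):
φ(Z₁)/φ(Z₂) = e^(−β·Z₁)/e^(−β·Z₂) = e^{β(Z₂−Z₁)}
= exp(0.435 × 1.9) = exp(0.8265) = 2.2853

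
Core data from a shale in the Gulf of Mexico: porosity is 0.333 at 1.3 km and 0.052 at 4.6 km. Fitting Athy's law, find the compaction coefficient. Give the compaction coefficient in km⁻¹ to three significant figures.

0.563 km⁻¹

Athy: φ(Z) = φ₀ e^(−kZ) ⇒ φ₁/φ₂ = e^{k(Z₂−Z₁)} ⇒ k = ln(φ₁/φ₂)/(Z₂−Z₁)
k = ln(0.333/0.052) / (4.6 − 1.3) = ln(6.404) / 3.3 = 1.8569 / 3.3 = 0.5627 km⁻¹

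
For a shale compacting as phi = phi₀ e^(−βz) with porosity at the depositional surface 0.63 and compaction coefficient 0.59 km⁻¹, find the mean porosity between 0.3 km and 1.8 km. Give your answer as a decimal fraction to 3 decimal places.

⟨phi⟩ = (1/(z₂−z₁)) ∫ phi₀ e^(−βz) dz = phi₀·(e^(−β·z₁) − e^(−β·z₂)) / (β·(z₂−z₁))
e^(−0.59×0.3) = 0.8378; e^(−0.59×1.8) = 0.3458
⟨phi⟩ = 0.63 × (0.8378 − 0.3458) / (0.59 × 1.5) = 0.63 × 0.5560 = 0.3502

0.350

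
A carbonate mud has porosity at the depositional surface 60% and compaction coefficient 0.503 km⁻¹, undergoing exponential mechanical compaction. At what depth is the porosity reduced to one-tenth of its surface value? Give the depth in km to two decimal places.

4.58 km

n/n₀ = 1/10 ⇒ exp(−β·Z) = 1/10 ⇒ Z = ln(10) / β
Z = 2.3026 / 0.503 = 4.578 km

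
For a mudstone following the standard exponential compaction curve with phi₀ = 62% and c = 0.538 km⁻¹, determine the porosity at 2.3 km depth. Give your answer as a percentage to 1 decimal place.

phi = phi₀·exp(−c·d) = 0.62 × exp(−0.538 × 2.3) = 0.62 × exp(−1.237)
  = 0.62 × 0.2901 = 0.1799

18.0%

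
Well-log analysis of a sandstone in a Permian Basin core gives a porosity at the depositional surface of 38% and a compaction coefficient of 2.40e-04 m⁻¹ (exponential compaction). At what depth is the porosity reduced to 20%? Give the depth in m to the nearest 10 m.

Working in km (1 km = 1000 m; k in km⁻¹ = k in m⁻¹ × 1000):
Invert Athy's law: Z = ln(phi₀/phi) / k
Z = ln(0.38/0.2) / 0.24 = ln(1.9) / 0.24 = 0.6419 / 0.24 = 2.674 km

2670 m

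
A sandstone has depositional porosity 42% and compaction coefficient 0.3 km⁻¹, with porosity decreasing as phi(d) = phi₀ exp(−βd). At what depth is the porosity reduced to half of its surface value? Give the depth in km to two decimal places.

phi/phi₀ = 1/2 ⇒ exp(−β·d) = 1/2 ⇒ d = ln(2) / β
d = 0.6931 / 0.3 = 2.310 km

2.31 km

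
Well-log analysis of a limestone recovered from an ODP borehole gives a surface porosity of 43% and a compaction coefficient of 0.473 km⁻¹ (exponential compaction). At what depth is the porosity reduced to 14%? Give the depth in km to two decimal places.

Invert Athy's law: d = ln(n₀/n) / β
d = ln(0.43/0.14) / 0.473 = ln(3.071) / 0.473 = 1.1221 / 0.473 = 2.372 km

2.37 km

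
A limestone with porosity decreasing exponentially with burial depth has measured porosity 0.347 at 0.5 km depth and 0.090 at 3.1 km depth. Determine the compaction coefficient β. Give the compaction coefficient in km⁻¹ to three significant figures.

0.519 km⁻¹

Athy: n(Z) = n₀ e^(−βZ) ⇒ n₁/n₂ = e^{β(Z₂−Z₁)} ⇒ β = ln(n₁/n₂)/(Z₂−Z₁)
β = ln(0.347/0.09) / (3.1 − 0.5) = ln(3.856) / 2.6 = 1.3495 / 2.6 = 0.519 km⁻¹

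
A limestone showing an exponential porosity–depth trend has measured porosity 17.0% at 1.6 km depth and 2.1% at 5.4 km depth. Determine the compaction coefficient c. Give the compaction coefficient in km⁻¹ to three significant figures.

0.550 km⁻¹

Athy: phi(z) = phi₀ e^(−cz) ⇒ phi₁/phi₂ = e^{c(z₂−z₁)} ⇒ c = ln(phi₁/phi₂)/(z₂−z₁)
c = ln(0.17/0.021) / (5.4 − 1.6) = ln(8.095) / 3.8 = 2.0913 / 3.8 = 0.5503 km⁻¹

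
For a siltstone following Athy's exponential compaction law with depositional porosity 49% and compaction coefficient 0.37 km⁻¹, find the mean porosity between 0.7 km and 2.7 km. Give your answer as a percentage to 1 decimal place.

26.7%

⟨phi⟩ = (1/(d₂−d₁)) ∫ phi₀ e^(−βd) dd = phi₀·(e^(−β·d₁) − e^(−β·d₂)) / (β·(d₂−d₁))
e^(−0.37×0.7) = 0.7718; e^(−0.37×2.7) = 0.3682
⟨phi⟩ = 0.49 × (0.7718 − 0.3682) / (0.37 × 2) = 0.49 × 0.5454 = 0.2672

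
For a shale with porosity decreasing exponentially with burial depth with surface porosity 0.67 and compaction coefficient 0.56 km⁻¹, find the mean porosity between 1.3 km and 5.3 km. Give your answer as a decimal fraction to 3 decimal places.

0.129

⟨n⟩ = (1/(z₂−z₁)) ∫ n₀ e^(−cz) dz = n₀·(e^(−c·z₁) − e^(−c·z₂)) / (c·(z₂−z₁))
e^(−0.56×1.3) = 0.4829; e^(−0.56×5.3) = 0.0514
⟨n⟩ = 0.67 × (0.4829 − 0.0514) / (0.56 × 4) = 0.67 × 0.1926 = 0.1291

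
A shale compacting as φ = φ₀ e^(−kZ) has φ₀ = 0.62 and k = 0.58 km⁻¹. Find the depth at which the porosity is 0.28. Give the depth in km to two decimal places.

Invert Athy's law: Z = ln(φ₀/φ) / k
Z = ln(0.62/0.28) / 0.58 = ln(2.214) / 0.58 = 0.7949 / 0.58 = 1.371 km

1.37 km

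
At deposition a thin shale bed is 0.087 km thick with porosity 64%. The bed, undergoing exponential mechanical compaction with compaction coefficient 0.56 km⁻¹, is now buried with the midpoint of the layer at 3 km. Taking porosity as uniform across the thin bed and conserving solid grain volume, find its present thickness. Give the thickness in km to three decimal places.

0.036 km

Porosity at 3 km: φ = 0.64·exp(−0.56×3) = 0.1193
Solid-volume conservation: h(1−φ) = h₀(1−φ₀) ⇒ h = h₀·(1−φ₀)/(1−φ)
h = 0.087 × (1 − 0.64)/(1 − 0.1193) = 0.087 × 0.4088 = 0.0356 km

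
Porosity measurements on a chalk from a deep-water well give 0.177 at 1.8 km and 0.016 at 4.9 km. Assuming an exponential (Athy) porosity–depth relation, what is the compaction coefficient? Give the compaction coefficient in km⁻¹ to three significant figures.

Athy: n(Z) = n₀ e^(−cZ) ⇒ n₁/n₂ = e^{c(Z₂−Z₁)} ⇒ c = ln(n₁/n₂)/(Z₂−Z₁)
c = ln(0.177/0.016) / (4.9 − 1.8) = ln(11.06) / 3.1 = 2.4036 / 3.1 = 0.7753 km⁻¹

0.775 km⁻¹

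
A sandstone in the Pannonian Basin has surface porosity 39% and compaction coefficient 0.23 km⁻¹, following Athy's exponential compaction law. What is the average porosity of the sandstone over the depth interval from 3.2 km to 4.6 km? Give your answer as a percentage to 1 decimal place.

⟨phi⟩ = (1/(d₂−d₁)) ∫ phi₀ e^(−βd) dd = phi₀·(e^(−β·d₁) − e^(−β·d₂)) / (β·(d₂−d₁))
e^(−0.23×3.2) = 0.4790; e^(−0.23×4.6) = 0.3471
⟨phi⟩ = 0.39 × (0.4790 − 0.3471) / (0.23 × 1.4) = 0.39 × 0.4096 = 0.1597

16.0%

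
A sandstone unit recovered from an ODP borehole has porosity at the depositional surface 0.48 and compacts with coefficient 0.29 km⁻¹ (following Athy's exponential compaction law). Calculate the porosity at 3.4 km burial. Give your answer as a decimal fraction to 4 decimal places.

phi = phi₀·exp(−k·z) = 0.48 × exp(−0.29 × 3.4) = 0.48 × exp(−0.986)
  = 0.48 × 0.3731 = 0.1791

0.1791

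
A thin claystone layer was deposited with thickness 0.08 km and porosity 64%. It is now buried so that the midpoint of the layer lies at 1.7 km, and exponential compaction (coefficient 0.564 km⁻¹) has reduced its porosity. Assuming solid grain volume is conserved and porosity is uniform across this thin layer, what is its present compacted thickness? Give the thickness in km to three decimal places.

Porosity at 1.7 km: n = 0.64·exp(−0.564×1.7) = 0.2453
Solid-volume conservation: h(1−n) = h₀(1−n₀) ⇒ h = h₀·(1−n₀)/(1−n)
h = 0.08 × (1 − 0.64)/(1 − 0.2453) = 0.08 × 0.4770 = 0.0382 km

0.038 km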